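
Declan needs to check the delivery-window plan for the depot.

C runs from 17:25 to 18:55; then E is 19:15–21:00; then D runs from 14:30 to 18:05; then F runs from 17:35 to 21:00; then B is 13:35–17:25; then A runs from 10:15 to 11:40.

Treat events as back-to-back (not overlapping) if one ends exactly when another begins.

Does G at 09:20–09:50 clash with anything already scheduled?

No — it doesn't clash with anything

A: starts 10:15 at or after G ends 09:50 → clear.
B: starts 13:35 at or after G ends 09:50 → clear.
D: starts 14:30 at or after G ends 09:50 → clear.
C: starts 17:25 at or after G ends 09:50 → clear.
F: starts 17:35 at or after G ends 09:50 → clear.
E: starts 19:15 at or after G ends 09:50 → clear.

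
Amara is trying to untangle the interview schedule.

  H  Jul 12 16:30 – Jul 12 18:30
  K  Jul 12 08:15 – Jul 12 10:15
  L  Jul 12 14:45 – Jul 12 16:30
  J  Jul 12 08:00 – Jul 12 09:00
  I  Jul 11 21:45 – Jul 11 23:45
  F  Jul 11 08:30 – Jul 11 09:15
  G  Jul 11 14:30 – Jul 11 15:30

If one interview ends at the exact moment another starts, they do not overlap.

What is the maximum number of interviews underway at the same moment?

Sort all start/end points and keep a running count:
Jul 11 08:30 start F → 1
Jul 11 09:15 end F → 0
Jul 11 14:30 start G → 1
Jul 11 15:30 end G → 0
Jul 11 21:45 start I → 1
Jul 11 23:45 end I → 0
Jul 12 08:00 start J → 1
Jul 12 08:15 start K → 2
Jul 12 09:00 end J → 1
Jul 12 10:15 end K → 0
Jul 12 14:45 start L → 1
Jul 12 16:30 end L → 0
Jul 12 16:30 start H → 1
Jul 12 18:30 end H → 0
Peak is 2, at Jul 12 08:15 (J, K).

2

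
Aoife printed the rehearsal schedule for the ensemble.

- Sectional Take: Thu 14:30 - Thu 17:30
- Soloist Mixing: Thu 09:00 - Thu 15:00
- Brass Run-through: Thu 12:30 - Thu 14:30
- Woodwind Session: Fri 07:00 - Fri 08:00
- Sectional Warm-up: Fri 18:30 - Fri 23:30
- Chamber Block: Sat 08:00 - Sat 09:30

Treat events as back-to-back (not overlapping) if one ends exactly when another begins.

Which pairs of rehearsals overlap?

Sorted by start: Soloist Mixing, Brass Run-through, Sectional Take, Woodwind Session, Sectional Warm-up, Chamber Block.
Brass Run-through starts before Soloist Mixing ends → Soloist Mixing and Brass Run-through overlap.
Sectional Take starts before Soloist Mixing ends → Soloist Mixing and Sectional Take overlap.
Woodwind Session starts after Soloist Mixing ends, so nothing later overlaps Soloist Mixing either.
Sectional Take starts exactly when Brass Run-through ends (back-to-back, no overlap), so nothing later overlaps Brass Run-through either.
Woodwind Session starts after Sectional Take ends, so nothing later overlaps Sectional Take either.
Sectional Warm-up starts after Woodwind Session ends, so nothing later overlaps Woodwind Session either.
Chamber Block starts after Sectional Warm-up ends.

Brass Run-through & Soloist Mixing, Sectional Take & Soloist Mixing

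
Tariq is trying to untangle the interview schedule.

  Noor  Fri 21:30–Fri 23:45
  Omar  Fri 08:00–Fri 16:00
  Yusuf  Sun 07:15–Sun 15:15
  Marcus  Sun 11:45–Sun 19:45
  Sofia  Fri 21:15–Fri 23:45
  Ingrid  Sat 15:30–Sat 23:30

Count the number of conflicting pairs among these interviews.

Sorted by start: Omar, Sofia, Noor, Ingrid, Yusuf, Marcus.
Sofia starts after Omar ends — done with Omar.
Noor starts before Sofia ends → Sofia and Noor overlap.
Ingrid starts after Sofia ends — done with Sofia.
Ingrid starts after Noor ends — done with Noor.
Yusuf starts after Ingrid ends — done with Ingrid.
Marcus starts before Yusuf ends → Yusuf and Marcus overlap.
Overlapping pairs: Marcus & Yusuf, Noor & Sofia — 2 in total.

2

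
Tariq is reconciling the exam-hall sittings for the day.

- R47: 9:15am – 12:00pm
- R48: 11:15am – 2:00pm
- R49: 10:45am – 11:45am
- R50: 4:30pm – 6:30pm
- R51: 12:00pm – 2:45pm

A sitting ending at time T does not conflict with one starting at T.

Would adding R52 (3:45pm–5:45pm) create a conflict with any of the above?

R47: ends 12:00pm at or before R52 starts 3:45pm → clear.
R49: ends 11:45am at or before R52 starts 3:45pm → clear.
R48: ends 2:00pm at or before R52 starts 3:45pm → clear.
R51: ends 2:45pm at or before R52 starts 3:45pm → clear.
R50: starts 4:30pm before R52 ends 5:45pm, and ends 6:30pm after R52 starts 3:45pm → overlap.
R52 overlaps R50.

Yes — it overlaps R50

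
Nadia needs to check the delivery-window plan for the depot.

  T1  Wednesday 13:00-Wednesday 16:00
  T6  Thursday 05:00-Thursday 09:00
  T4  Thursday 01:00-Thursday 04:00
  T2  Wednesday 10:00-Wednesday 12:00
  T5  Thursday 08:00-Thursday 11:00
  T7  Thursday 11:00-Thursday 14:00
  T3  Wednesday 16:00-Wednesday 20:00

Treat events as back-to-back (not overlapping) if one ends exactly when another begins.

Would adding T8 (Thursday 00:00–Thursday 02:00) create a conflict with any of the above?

T2: ends Wednesday 12:00 at or before T8 starts Thursday 00:00 → clear.
T1: ends Wednesday 16:00 at or before T8 starts Thursday 00:00 → clear.
T3: ends Wednesday 20:00 at or before T8 starts Thursday 00:00 → clear.
T4: starts Thursday 01:00 before T8 ends Thursday 02:00, and ends Thursday 04:00 after T8 starts Thursday 00:00 → overlap.
T6: starts Thursday 05:00 at or after T8 ends Thursday 02:00 → clear.
T5: starts Thursday 08:00 at or after T8 ends Thursday 02:00 → clear.
T7: starts Thursday 11:00 at or after T8 ends Thursday 02:00 → clear.
T8 overlaps T4.

Yes — it overlaps T4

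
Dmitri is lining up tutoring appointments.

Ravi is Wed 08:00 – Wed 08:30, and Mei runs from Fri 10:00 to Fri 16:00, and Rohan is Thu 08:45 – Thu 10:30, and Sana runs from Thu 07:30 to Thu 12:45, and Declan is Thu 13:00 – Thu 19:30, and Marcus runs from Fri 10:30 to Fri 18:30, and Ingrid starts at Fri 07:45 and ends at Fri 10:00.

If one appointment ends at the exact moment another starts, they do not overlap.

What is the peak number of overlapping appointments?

Sort all start/end points and keep a running count:
Wed 08:00 start Ravi → 1
Wed 08:30 end Ravi → 0
Thu 07:30 start Sana → 1
Thu 08:45 start Rohan → 2
Thu 10:30 end Rohan → 1
Thu 12:45 end Sana → 0
Thu 13:00 start Declan → 1
Thu 19:30 end Declan → 0
Fri 07:45 start Ingrid → 1
Fri 10:00 end Ingrid → 0
Fri 10:00 start Mei → 1
Fri 10:30 start Marcus → 2
Fri 16:00 end Mei → 1
Fri 18:30 end Marcus → 0
Peak is 2, at Thu 08:45 (Rohan, Sana).

2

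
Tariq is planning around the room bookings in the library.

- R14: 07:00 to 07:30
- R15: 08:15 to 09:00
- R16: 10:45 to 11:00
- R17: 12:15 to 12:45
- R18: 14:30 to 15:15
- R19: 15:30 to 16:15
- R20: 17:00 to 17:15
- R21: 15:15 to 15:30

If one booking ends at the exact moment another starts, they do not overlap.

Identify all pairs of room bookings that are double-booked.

no conflicts

Sorted by start: R14, R15, R16, R17, R18, R21, R19, R20.
R15 starts after R14 ends; R14 is clear from here.
R16 starts after R15 ends; R15 is clear from here.
R17 starts after R16 ends; R16 is clear from here.
R18 starts after R17 ends; R17 is clear from here.
R21 starts exactly when R18 ends (back-to-back, no overlap); R18 is clear from here.
R19 starts exactly when R21 ends (back-to-back, no overlap); R21 is clear from here.
R20 starts after R19 ends.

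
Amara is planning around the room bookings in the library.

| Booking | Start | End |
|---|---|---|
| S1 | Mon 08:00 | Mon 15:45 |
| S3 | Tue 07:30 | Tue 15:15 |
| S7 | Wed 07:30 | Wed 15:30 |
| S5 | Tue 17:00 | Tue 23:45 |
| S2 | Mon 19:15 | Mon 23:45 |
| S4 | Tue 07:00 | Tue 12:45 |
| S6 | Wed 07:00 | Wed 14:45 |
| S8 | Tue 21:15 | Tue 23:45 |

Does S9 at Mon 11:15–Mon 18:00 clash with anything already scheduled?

Yes — it overlaps S1

S1: starts Mon 08:00 before S9 ends Mon 18:00, and ends Mon 15:45 after S9 starts Mon 11:15 → overlap.
S2: starts Mon 19:15 at or after S9 ends Mon 18:00 → clear.
S4: starts Tue 07:00 at or after S9 ends Mon 18:00 → clear.
S3: starts Tue 07:30 at or after S9 ends Mon 18:00 → clear.
S5: starts Tue 17:00 at or after S9 ends Mon 18:00 → clear.
S8: starts Tue 21:15 at or after S9 ends Mon 18:00 → clear.
S6: starts Wed 07:00 at or after S9 ends Mon 18:00 → clear.
S7: starts Wed 07:30 at or after S9 ends Mon 18:00 → clear.
S9 overlaps S1.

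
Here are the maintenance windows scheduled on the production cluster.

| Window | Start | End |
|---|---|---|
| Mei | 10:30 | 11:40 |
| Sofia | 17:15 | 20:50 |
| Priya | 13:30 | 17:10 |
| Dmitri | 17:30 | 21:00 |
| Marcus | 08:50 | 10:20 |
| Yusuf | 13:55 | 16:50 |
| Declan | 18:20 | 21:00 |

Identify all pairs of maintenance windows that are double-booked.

Declan & Dmitri, Declan & Sofia, Dmitri & Sofia, Priya & Yusuf

Sorted by start: Marcus, Mei, Priya, Yusuf, Sofia, Dmitri, Declan.
Mei starts after Marcus ends — done with Marcus.
Priya starts after Mei ends — done with Mei.
Yusuf starts before Priya ends → Priya and Yusuf overlap.
Sofia starts after Priya ends — done with Priya.
Sofia starts after Yusuf ends — done with Yusuf.
Dmitri starts before Sofia ends → Sofia and Dmitri overlap.
Declan starts before Sofia ends → Sofia and Declan overlap.
Declan starts before Dmitri ends → Dmitri and Declan overlap.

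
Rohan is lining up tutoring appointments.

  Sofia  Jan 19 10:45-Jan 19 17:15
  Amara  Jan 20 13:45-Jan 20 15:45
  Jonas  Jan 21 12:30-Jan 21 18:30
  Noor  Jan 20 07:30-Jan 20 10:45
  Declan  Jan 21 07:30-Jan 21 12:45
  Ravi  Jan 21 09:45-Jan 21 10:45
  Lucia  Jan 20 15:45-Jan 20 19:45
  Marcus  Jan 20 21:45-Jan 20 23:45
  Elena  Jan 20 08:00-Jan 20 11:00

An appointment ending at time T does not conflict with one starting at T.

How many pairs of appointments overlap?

3

Sorted by start: Sofia, Noor, Elena, Amara, Lucia, Marcus, Declan, Ravi, Jonas.
Noor starts after Sofia ends — done with Sofia.
Elena starts before Noor ends → Noor and Elena overlap.
Amara starts after Noor ends — done with Noor.
Amara starts after Elena ends — done with Elena.
Lucia starts exactly when Amara ends (back-to-back, no overlap) — done with Amara.
Marcus starts after Lucia ends — done with Lucia.
Declan starts after Marcus ends — done with Marcus.
Ravi starts before Declan ends → Declan and Ravi overlap.
Jonas starts before Declan ends → Declan and Jonas overlap.
Jonas starts after Ravi ends.
Overlapping pairs: Declan & Jonas, Declan & Ravi, Elena & Noor — 3 in total.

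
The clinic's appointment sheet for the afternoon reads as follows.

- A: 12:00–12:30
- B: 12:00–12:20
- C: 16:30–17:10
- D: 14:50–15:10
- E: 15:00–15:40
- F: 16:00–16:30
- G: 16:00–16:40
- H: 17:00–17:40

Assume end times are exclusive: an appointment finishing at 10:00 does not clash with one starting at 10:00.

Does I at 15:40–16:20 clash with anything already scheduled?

A: ends 12:30 at or before I starts 15:40 → clear.
B: ends 12:20 at or before I starts 15:40 → clear.
D: ends 15:10 at or before I starts 15:40 → clear.
E: ends 15:40 at or before I starts 15:40 → clear.
F: starts 16:00 before I ends 16:20, and ends 16:30 after I starts 15:40 → overlap.
G: starts 16:00 before I ends 16:20, and ends 16:40 after I starts 15:40 → overlap.
C: starts 16:30 at or after I ends 16:20 → clear.
H: starts 17:00 at or after I ends 16:20 → clear.
I overlaps F, G.

Yes — it overlaps F, G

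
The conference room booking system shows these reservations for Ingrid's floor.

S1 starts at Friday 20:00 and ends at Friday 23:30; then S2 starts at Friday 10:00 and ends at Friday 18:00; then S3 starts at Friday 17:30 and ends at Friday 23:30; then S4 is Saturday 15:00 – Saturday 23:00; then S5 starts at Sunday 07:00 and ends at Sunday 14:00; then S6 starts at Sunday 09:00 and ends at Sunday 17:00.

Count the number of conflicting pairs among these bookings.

3

Sorted by start: S2, S3, S1, S4, S5, S6.
S3 starts before S2 ends → S2 and S3 overlap.
S1 starts after S2 ends — done with S2.
S1 starts before S3 ends → S3 and S1 overlap.
S4 starts after S3 ends — done with S3.
S4 starts after S1 ends — done with S1.
S5 starts after S4 ends — done with S4.
S6 starts before S5 ends → S5 and S6 overlap.
Overlapping pairs: S1 & S3, S2 & S3, S5 & S6 — 3 in total.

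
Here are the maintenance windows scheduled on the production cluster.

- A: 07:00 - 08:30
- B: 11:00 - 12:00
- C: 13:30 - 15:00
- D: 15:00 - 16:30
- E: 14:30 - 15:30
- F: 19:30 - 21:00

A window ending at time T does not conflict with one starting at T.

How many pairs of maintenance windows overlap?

2

Check each pair: they overlap iff neither finishes before the other starts.
Sorted by start: A, B, C, E, D, F.
B starts after A ends, so nothing later overlaps A either.
C starts after B ends, so nothing later overlaps B either.
E starts before C ends → C and E overlap.
D starts exactly when C ends (back-to-back, no overlap), so nothing later overlaps C either.
D starts before E ends → E and D overlap.
F starts after E ends.
F starts after D ends.
Overlapping pairs: C & E, D & E — 2 in total.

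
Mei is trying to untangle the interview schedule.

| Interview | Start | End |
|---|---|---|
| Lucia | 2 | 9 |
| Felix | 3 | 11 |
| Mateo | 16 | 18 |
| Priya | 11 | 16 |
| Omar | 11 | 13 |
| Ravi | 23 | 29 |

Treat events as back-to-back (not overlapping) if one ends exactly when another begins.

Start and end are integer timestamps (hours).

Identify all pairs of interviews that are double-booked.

Check each pair: they overlap iff neither finishes before the other starts.
Sorted by start: Lucia, Felix, Priya, Omar, Mateo, Ravi.
Felix starts before Lucia ends → Lucia and Felix overlap.
Priya starts after Lucia ends, so Lucia has no further overlaps.
Priya starts exactly when Felix ends (back-to-back, no overlap), so Felix has no further overlaps.
Omar starts before Priya ends → Priya and Omar overlap.
Mateo starts exactly when Priya ends (back-to-back, no overlap), so Priya has no further overlaps.
Mateo starts after Omar ends, so Omar has no further overlaps.
Ravi starts after Mateo ends.

Felix & Lucia, Omar & Priya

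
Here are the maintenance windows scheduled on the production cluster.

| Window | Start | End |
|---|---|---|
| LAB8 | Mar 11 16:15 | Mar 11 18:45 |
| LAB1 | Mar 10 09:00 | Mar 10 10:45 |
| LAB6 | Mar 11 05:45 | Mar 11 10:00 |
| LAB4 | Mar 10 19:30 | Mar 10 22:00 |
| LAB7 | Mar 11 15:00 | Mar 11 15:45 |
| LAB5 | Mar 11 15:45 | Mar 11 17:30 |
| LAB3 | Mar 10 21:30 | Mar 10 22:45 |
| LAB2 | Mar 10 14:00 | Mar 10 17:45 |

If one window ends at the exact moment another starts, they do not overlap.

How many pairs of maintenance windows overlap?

2

Sorted by start: LAB1, LAB2, LAB4, LAB3, LAB6, LAB7, LAB5, LAB8.
LAB2 starts after LAB1 ends, so LAB1 has no further overlaps.
LAB4 starts after LAB2 ends, so LAB2 has no further overlaps.
LAB3 starts before LAB4 ends → LAB4 and LAB3 overlap.
LAB6 starts after LAB4 ends, so LAB4 has no further overlaps.
LAB6 starts after LAB3 ends, so LAB3 has no further overlaps.
LAB7 starts after LAB6 ends, so LAB6 has no further overlaps.
LAB5 starts exactly when LAB7 ends (back-to-back, no overlap), so LAB7 has no further overlaps.
LAB8 starts before LAB5 ends → LAB5 and LAB8 overlap.
Overlapping pairs: LAB3 & LAB4, LAB5 & LAB8 — 2 in total.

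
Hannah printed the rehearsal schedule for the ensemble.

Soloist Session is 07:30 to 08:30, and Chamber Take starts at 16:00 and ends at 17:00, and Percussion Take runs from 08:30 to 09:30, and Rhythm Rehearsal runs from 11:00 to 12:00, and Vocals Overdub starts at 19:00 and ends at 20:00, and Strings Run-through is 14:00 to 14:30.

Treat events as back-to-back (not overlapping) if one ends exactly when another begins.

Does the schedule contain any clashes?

Sorted by start: Soloist Session, Percussion Take, Rhythm Rehearsal, Strings Run-through, Chamber Take, Vocals Overdub.
Percussion Take starts exactly when Soloist Session ends (back-to-back, no overlap); Soloist Session is clear from here.
Rhythm Rehearsal starts after Percussion Take ends; Percussion Take is clear from here.
Strings Run-through starts after Rhythm Rehearsal ends; Rhythm Rehearsal is clear from here.
Chamber Take starts after Strings Run-through ends; Strings Run-through is clear from here.
Vocals Overdub starts after Chamber Take ends.
Every pair is clear; the schedule has no overlaps.

No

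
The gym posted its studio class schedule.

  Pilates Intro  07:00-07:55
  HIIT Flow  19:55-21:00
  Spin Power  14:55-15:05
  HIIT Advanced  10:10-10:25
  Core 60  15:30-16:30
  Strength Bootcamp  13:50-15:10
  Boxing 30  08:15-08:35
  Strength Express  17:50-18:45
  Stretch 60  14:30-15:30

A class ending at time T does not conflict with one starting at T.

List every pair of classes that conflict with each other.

Two intervals overlap when each starts before the other ends.
Sorted by start: Pilates Intro, Boxing 30, HIIT Advanced, Strength Bootcamp, Stretch 60, Spin Power, Core 60, Strength Express, HIIT Flow.
Boxing 30 starts after Pilates Intro ends; Pilates Intro is clear from here.
HIIT Advanced starts after Boxing 30 ends; Boxing 30 is clear from here.
Strength Bootcamp starts after HIIT Advanced ends; HIIT Advanced is clear from here.
Stretch 60 starts before Strength Bootcamp ends → Strength Bootcamp and Stretch 60 overlap.
Spin Power starts before Strength Bootcamp ends → Strength Bootcamp and Spin Power overlap.
Core 60 starts after Strength Bootcamp ends; Strength Bootcamp is clear from here.
Spin Power starts before Stretch 60 ends → Stretch 60 and Spin Power overlap.
Core 60 starts exactly when Stretch 60 ends (back-to-back, no overlap); Stretch 60 is clear from here.
Core 60 starts after Spin Power ends; Spin Power is clear from here.
Strength Express starts after Core 60 ends; Core 60 is clear from here.
HIIT Flow starts after Strength Express ends.

Spin Power & Strength Bootcamp, Spin Power & Stretch 60, Strength Bootcamp & Stretch 60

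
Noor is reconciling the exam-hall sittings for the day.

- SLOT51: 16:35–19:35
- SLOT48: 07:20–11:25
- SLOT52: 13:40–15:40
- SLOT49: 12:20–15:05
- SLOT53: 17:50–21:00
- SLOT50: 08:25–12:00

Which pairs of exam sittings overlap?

SLOT48 & SLOT50, SLOT49 & SLOT52, SLOT51 & SLOT53

Two intervals overlap when each starts before the other ends.
Sorted by start: SLOT48, SLOT50, SLOT49, SLOT52, SLOT51, SLOT53.
SLOT50 starts before SLOT48 ends → SLOT48 and SLOT50 overlap.
SLOT49 starts after SLOT48 ends; SLOT48 is clear from here.
SLOT49 starts after SLOT50 ends; SLOT50 is clear from here.
SLOT52 starts before SLOT49 ends → SLOT49 and SLOT52 overlap.
SLOT51 starts after SLOT49 ends; SLOT49 is clear from here.
SLOT51 starts after SLOT52 ends; SLOT52 is clear from here.
SLOT53 starts before SLOT51 ends → SLOT51 and SLOT53 overlap.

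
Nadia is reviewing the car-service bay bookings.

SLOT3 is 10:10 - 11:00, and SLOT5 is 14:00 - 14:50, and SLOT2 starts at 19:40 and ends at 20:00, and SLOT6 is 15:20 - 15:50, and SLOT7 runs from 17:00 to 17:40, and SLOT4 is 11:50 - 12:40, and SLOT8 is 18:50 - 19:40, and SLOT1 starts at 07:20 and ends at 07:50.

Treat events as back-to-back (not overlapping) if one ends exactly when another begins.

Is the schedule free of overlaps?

Yes

Check each pair: they overlap iff neither finishes before the other starts.
Sorted by start: SLOT1, SLOT3, SLOT4, SLOT5, SLOT6, SLOT7, SLOT8, SLOT2.
SLOT3 starts after SLOT1 ends, so nothing later overlaps SLOT1 either.
SLOT4 starts after SLOT3 ends, so nothing later overlaps SLOT3 either.
SLOT5 starts after SLOT4 ends, so nothing later overlaps SLOT4 either.
SLOT6 starts after SLOT5 ends, so nothing later overlaps SLOT5 either.
SLOT7 starts after SLOT6 ends, so nothing later overlaps SLOT6 either.
SLOT8 starts after SLOT7 ends, so nothing later overlaps SLOT7 either.
SLOT2 starts exactly when SLOT8 ends (back-to-back, no overlap).
Every pair is clear; the schedule has no overlaps.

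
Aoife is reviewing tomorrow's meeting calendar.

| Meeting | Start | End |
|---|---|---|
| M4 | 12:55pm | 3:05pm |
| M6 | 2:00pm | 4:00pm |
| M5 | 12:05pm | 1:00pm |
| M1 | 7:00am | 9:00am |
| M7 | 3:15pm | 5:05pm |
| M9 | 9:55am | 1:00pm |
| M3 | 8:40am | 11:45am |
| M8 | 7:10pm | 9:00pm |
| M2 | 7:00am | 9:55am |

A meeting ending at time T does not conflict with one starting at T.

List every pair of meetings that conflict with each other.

M1 & M2, M1 & M3, M2 & M3, M3 & M9, M4 & M5, M4 & M6, M4 & M9, M5 & M9, M6 & M7

Sorted by start: M1, M2, M3, M9, M5, M4, M6, M7, M8.
M2 starts before M1 ends → M1 and M2 overlap.
M3 starts before M1 ends → M1 and M3 overlap.
M9 starts after M1 ends, so nothing later overlaps M1 either.
M3 starts before M2 ends → M2 and M3 overlap.
M9 starts exactly when M2 ends (back-to-back, no overlap), so nothing later overlaps M2 either.
M9 starts before M3 ends → M3 and M9 overlap.
M5 starts after M3 ends, so nothing later overlaps M3 either.
M5 starts before M9 ends → M9 and M5 overlap.
M4 starts before M9 ends → M9 and M4 overlap.
M6 starts after M9 ends, so nothing later overlaps M9 either.
M4 starts before M5 ends → M5 and M4 overlap.
M6 starts after M5 ends, so nothing later overlaps M5 either.
M6 starts before M4 ends → M4 and M6 overlap.
M7 starts after M4 ends, so nothing later overlaps M4 either.
M7 starts before M6 ends → M6 and M7 overlap.
M8 starts after M6 ends.
M8 starts after M7 ends.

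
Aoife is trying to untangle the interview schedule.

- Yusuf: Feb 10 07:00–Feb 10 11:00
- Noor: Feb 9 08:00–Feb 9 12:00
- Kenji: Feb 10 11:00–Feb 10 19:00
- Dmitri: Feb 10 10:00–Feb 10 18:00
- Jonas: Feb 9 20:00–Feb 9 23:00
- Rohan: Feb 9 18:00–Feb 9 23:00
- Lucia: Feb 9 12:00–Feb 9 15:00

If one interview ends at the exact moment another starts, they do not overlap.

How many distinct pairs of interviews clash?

3

Sorted by start: Noor, Lucia, Rohan, Jonas, Yusuf, Dmitri, Kenji.
Lucia starts exactly when Noor ends (back-to-back, no overlap), so Noor has no further overlaps.
Rohan starts after Lucia ends, so Lucia has no further overlaps.
Jonas starts before Rohan ends → Rohan and Jonas overlap.
Yusuf starts after Rohan ends, so Rohan has no further overlaps.
Yusuf starts after Jonas ends, so Jonas has no further overlaps.
Dmitri starts before Yusuf ends → Yusuf and Dmitri overlap.
Kenji starts exactly when Yusuf ends (back-to-back, no overlap).
Kenji starts before Dmitri ends → Dmitri and Kenji overlap.
Overlapping pairs: Dmitri & Kenji, Dmitri & Yusuf, Jonas & Rohan — 3 in total.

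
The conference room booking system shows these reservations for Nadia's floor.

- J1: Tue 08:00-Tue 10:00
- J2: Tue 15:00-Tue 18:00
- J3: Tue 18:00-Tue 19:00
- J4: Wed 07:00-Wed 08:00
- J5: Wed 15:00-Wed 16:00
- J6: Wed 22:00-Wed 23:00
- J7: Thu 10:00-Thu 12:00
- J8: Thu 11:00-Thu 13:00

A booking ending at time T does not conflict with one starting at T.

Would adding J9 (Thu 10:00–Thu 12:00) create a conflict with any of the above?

Yes — it overlaps J7, J8

J1: ends Tue 10:00 at or before J9 starts Thu 10:00 → clear.
J2: ends Tue 18:00 at or before J9 starts Thu 10:00 → clear.
J3: ends Tue 19:00 at or before J9 starts Thu 10:00 → clear.
J4: ends Wed 08:00 at or before J9 starts Thu 10:00 → clear.
J5: ends Wed 16:00 at or before J9 starts Thu 10:00 → clear.
J6: ends Wed 23:00 at or before J9 starts Thu 10:00 → clear.
J7: starts Thu 10:00 before J9 ends Thu 12:00, and ends Thu 12:00 after J9 starts Thu 10:00 → overlap.
J8: starts Thu 11:00 before J9 ends Thu 12:00, and ends Thu 13:00 after J9 starts Thu 10:00 → overlap.
J9 overlaps J7, J8.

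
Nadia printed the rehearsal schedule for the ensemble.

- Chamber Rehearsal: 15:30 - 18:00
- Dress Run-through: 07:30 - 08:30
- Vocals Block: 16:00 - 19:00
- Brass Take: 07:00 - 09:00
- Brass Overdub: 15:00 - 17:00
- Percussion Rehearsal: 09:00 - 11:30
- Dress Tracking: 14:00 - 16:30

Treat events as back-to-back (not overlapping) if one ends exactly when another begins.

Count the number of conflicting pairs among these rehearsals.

7

Sorted by start: Brass Take, Dress Run-through, Percussion Rehearsal, Dress Tracking, Brass Overdub, Chamber Rehearsal, Vocals Block.
Dress Run-through starts before Brass Take ends → Brass Take and Dress Run-through overlap.
Percussion Rehearsal starts exactly when Brass Take ends (back-to-back, no overlap); Brass Take is clear from here.
Percussion Rehearsal starts after Dress Run-through ends; Dress Run-through is clear from here.
Dress Tracking starts after Percussion Rehearsal ends; Percussion Rehearsal is clear from here.
Brass Overdub starts before Dress Tracking ends → Dress Tracking and Brass Overdub overlap.
Chamber Rehearsal starts before Dress Tracking ends → Dress Tracking and Chamber Rehearsal overlap.
Vocals Block starts before Dress Tracking ends → Dress Tracking and Vocals Block overlap.
Chamber Rehearsal starts before Brass Overdub ends → Brass Overdub and Chamber Rehearsal overlap.
Vocals Block starts before Brass Overdub ends → Brass Overdub and Vocals Block overlap.
Vocals Block starts before Chamber Rehearsal ends → Chamber Rehearsal and Vocals Block overlap.
Overlapping pairs: Brass Overdub & Chamber Rehearsal, Brass Overdub & Dress Tracking, Brass Overdub & Vocals Block, Brass Take & Dress Run-through, Chamber Rehearsal & Dress Tracking, Chamber Rehearsal & Vocals Block, Dress Tracking & Vocals Block — 7 in total.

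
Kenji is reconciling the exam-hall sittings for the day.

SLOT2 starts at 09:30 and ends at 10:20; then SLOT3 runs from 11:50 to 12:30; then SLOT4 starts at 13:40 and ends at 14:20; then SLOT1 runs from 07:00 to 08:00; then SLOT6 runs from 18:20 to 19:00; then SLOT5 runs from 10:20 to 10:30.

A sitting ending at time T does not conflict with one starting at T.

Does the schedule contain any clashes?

Sorted by start: SLOT1, SLOT2, SLOT5, SLOT3, SLOT4, SLOT6.
SLOT2 starts after SLOT1 ends — done with SLOT1.
SLOT5 starts exactly when SLOT2 ends (back-to-back, no overlap) — done with SLOT2.
SLOT3 starts after SLOT5 ends — done with SLOT5.
SLOT4 starts after SLOT3 ends — done with SLOT3.
SLOT6 starts after SLOT4 ends.
Every pair is clear; the schedule has no overlaps.

No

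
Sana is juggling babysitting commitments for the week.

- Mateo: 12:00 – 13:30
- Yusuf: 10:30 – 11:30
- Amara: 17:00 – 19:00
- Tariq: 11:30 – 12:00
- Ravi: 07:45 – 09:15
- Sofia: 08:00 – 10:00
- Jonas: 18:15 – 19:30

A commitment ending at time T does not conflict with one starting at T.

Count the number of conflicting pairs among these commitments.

2

Sorted by start: Ravi, Sofia, Yusuf, Tariq, Mateo, Amara, Jonas.
Sofia starts before Ravi ends → Ravi and Sofia overlap.
Yusuf starts after Ravi ends, so Ravi has no further overlaps.
Yusuf starts after Sofia ends, so Sofia has no further overlaps.
Tariq starts exactly when Yusuf ends (back-to-back, no overlap), so Yusuf has no further overlaps.
Mateo starts exactly when Tariq ends (back-to-back, no overlap), so Tariq has no further overlaps.
Amara starts after Mateo ends, so Mateo has no further overlaps.
Jonas starts before Amara ends → Amara and Jonas overlap.
Overlapping pairs: Amara & Jonas, Ravi & Sofia — 2 in total.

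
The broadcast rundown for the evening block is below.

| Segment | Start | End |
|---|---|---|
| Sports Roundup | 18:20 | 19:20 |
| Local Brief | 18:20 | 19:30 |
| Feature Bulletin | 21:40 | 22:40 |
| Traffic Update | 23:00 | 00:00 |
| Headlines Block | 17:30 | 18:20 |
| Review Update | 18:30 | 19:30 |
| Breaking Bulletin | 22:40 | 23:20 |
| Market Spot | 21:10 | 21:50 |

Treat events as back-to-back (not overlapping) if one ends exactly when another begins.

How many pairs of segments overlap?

5

Check each pair: they overlap iff neither finishes before the other starts.
Sorted by start: Headlines Block, Sports Roundup, Local Brief, Review Update, Market Spot, Feature Bulletin, Breaking Bulletin, Traffic Update.
Sports Roundup starts exactly when Headlines Block ends (back-to-back, no overlap); Headlines Block is clear from here.
Local Brief starts before Sports Roundup ends → Sports Roundup and Local Brief overlap.
Review Update starts before Sports Roundup ends → Sports Roundup and Review Update overlap.
Market Spot starts after Sports Roundup ends; Sports Roundup is clear from here.
Review Update starts before Local Brief ends → Local Brief and Review Update overlap.
Market Spot starts after Local Brief ends; Local Brief is clear from here.
Market Spot starts after Review Update ends; Review Update is clear from here.
Feature Bulletin starts before Market Spot ends → Market Spot and Feature Bulletin overlap.
Breaking Bulletin starts after Market Spot ends; Market Spot is clear from here.
Breaking Bulletin starts exactly when Feature Bulletin ends (back-to-back, no overlap); Feature Bulletin is clear from here.
Traffic Update starts before Breaking Bulletin ends → Breaking Bulletin and Traffic Update overlap.
Overlapping pairs: Breaking Bulletin & Traffic Update, Feature Bulletin & Market Spot, Local Brief & Review Update, Local Brief & Sports Roundup, Review Update & Sports Roundup — 5 in total.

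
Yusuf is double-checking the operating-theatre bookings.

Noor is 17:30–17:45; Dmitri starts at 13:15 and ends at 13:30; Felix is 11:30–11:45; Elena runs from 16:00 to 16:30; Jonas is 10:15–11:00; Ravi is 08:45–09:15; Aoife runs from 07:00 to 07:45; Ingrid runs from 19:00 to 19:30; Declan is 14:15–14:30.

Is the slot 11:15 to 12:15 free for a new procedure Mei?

Aoife: ends 07:45 at or before Mei starts 11:15 → clear.
Ravi: ends 09:15 at or before Mei starts 11:15 → clear.
Jonas: ends 11:00 at or before Mei starts 11:15 → clear.
Felix: starts 11:30 before Mei ends 12:15, and ends 11:45 after Mei starts 11:15 → overlap.
Dmitri: starts 13:15 at or after Mei ends 12:15 → clear.
Declan: starts 14:15 at or after Mei ends 12:15 → clear.
Elena: starts 16:00 at or after Mei ends 12:15 → clear.
Noor: starts 17:30 at or after Mei ends 12:15 → clear.
Ingrid: starts 19:00 at or after Mei ends 12:15 → clear.
Mei overlaps Felix.

No — it overlaps Felix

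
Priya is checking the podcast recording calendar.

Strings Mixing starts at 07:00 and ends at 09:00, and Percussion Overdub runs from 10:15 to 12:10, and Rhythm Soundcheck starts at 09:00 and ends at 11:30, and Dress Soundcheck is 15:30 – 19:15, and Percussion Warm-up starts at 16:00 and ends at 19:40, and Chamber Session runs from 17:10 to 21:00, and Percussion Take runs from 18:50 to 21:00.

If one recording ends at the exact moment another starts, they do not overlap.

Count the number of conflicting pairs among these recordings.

Two intervals overlap when each starts before the other ends.
Sorted by start: Strings Mixing, Rhythm Soundcheck, Percussion Overdub, Dress Soundcheck, Percussion Warm-up, Chamber Session, Percussion Take.
Rhythm Soundcheck starts exactly when Strings Mixing ends (back-to-back, no overlap), so Strings Mixing has no further overlaps.
Percussion Overdub starts before Rhythm Soundcheck ends → Rhythm Soundcheck and Percussion Overdub overlap.
Dress Soundcheck starts after Rhythm Soundcheck ends, so Rhythm Soundcheck has no further overlaps.
Dress Soundcheck starts after Percussion Overdub ends, so Percussion Overdub has no further overlaps.
Percussion Warm-up starts before Dress Soundcheck ends → Dress Soundcheck and Percussion Warm-up overlap.
Chamber Session starts before Dress Soundcheck ends → Dress Soundcheck and Chamber Session overlap.
Percussion Take starts before Dress Soundcheck ends → Dress Soundcheck and Percussion Take overlap.
Chamber Session starts before Percussion Warm-up ends → Percussion Warm-up and Chamber Session overlap.
Percussion Take starts before Percussion Warm-up ends → Percussion Warm-up and Percussion Take overlap.
Percussion Take starts before Chamber Session ends → Chamber Session and Percussion Take overlap.
Overlapping pairs: Chamber Session & Dress Soundcheck, Chamber Session & Percussion Take, Chamber Session & Percussion Warm-up, Dress Soundcheck & Percussion Take, Dress Soundcheck & Percussion Warm-up, Percussion Overdub & Rhythm Soundcheck, Percussion Take & Percussion Warm-up — 7 in total.

7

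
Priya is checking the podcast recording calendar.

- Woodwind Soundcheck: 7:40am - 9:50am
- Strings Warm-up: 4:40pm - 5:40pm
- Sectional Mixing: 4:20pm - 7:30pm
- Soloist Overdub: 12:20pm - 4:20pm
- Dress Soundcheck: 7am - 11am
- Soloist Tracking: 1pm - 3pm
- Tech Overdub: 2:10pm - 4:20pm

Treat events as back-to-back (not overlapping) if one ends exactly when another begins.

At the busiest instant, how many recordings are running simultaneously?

Walk through starts and ends in time order (an end at T is processed before a start at T):
7am start Dress Soundcheck → 1
7:40am start Woodwind Soundcheck → 2
9:50am end Woodwind Soundcheck → 1
11am end Dress Soundcheck → 0
12:20pm start Soloist Overdub → 1
1pm start Soloist Tracking → 2
2:10pm start Tech Overdub → 3
3pm end Soloist Tracking → 2
4:20pm end Soloist Overdub → 1
4:20pm end Tech Overdub → 0
4:20pm start Sectional Mixing → 1
4:40pm start Strings Warm-up → 2
5:40pm end Strings Warm-up → 1
7:30pm end Sectional Mixing → 0
Peak is 3, at 2:10pm (Soloist Overdub, Soloist Tracking, Tech Overdub).

3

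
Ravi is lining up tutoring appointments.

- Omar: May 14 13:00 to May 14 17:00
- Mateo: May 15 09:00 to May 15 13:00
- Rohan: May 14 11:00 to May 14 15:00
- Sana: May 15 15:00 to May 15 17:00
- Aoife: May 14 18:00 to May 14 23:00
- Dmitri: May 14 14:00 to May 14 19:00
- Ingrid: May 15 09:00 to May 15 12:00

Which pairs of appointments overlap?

Sorted by start: Rohan, Omar, Dmitri, Aoife, Mateo, Ingrid, Sana.
Omar starts before Rohan ends → Rohan and Omar overlap.
Dmitri starts before Rohan ends → Rohan and Dmitri overlap.
Aoife starts after Rohan ends; Rohan is clear from here.
Dmitri starts before Omar ends → Omar and Dmitri overlap.
Aoife starts after Omar ends; Omar is clear from here.
Aoife starts before Dmitri ends → Dmitri and Aoife overlap.
Mateo starts after Dmitri ends; Dmitri is clear from here.
Mateo starts after Aoife ends; Aoife is clear from here.
Ingrid starts before Mateo ends → Mateo and Ingrid overlap.
Sana starts after Mateo ends.
Sana starts after Ingrid ends.

Aoife & Dmitri, Dmitri & Omar, Dmitri & Rohan, Ingrid & Mateo, Omar & Rohan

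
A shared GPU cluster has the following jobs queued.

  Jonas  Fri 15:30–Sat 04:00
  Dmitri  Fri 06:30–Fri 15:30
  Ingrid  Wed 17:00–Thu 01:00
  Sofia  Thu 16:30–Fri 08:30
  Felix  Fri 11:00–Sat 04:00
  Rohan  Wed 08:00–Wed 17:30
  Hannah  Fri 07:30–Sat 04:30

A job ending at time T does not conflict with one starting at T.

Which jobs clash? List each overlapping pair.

Dmitri & Felix, Dmitri & Hannah, Dmitri & Sofia, Felix & Hannah, Felix & Jonas, Hannah & Jonas, Hannah & Sofia, Ingrid & Rohan

Two intervals overlap when each starts before the other ends.
Sorted by start: Rohan, Ingrid, Sofia, Dmitri, Hannah, Felix, Jonas.
Ingrid starts before Rohan ends → Rohan and Ingrid overlap.
Sofia starts after Rohan ends; Rohan is clear from here.
Sofia starts after Ingrid ends; Ingrid is clear from here.
Dmitri starts before Sofia ends → Sofia and Dmitri overlap.
Hannah starts before Sofia ends → Sofia and Hannah overlap.
Felix starts after Sofia ends; Sofia is clear from here.
Hannah starts before Dmitri ends → Dmitri and Hannah overlap.
Felix starts before Dmitri ends → Dmitri and Felix overlap.
Jonas starts exactly when Dmitri ends (back-to-back, no overlap).
Felix starts before Hannah ends → Hannah and Felix overlap.
Jonas starts before Hannah ends → Hannah and Jonas overlap.
Jonas starts before Felix ends → Felix and Jonas overlap.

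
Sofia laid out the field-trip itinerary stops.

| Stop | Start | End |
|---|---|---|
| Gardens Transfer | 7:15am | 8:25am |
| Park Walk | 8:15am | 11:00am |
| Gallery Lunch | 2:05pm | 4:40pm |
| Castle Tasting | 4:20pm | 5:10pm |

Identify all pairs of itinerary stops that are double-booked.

Castle Tasting & Gallery Lunch, Gardens Transfer & Park Walk

Sorted by start: Gardens Transfer, Park Walk, Gallery Lunch, Castle Tasting.
Park Walk starts before Gardens Transfer ends → Gardens Transfer and Park Walk overlap.
Gallery Lunch starts after Gardens Transfer ends; Gardens Transfer is clear from here.
Gallery Lunch starts after Park Walk ends; Park Walk is clear from here.
Castle Tasting starts before Gallery Lunch ends → Gallery Lunch and Castle Tasting overlap.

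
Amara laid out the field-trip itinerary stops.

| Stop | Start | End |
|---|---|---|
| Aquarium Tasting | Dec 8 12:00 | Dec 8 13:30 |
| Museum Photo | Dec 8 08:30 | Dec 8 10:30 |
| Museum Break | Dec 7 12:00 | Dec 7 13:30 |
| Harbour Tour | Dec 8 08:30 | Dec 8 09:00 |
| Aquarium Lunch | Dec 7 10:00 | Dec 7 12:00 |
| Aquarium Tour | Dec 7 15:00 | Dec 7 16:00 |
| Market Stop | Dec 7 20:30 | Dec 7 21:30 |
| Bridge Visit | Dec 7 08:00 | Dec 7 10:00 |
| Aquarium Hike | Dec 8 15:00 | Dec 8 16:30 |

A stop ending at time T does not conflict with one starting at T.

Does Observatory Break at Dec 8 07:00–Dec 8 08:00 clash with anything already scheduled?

No — it doesn't clash with anything

Bridge Visit: ends Dec 7 10:00 at or before Observatory Break starts Dec 8 07:00 → clear.
Aquarium Lunch: ends Dec 7 12:00 at or before Observatory Break starts Dec 8 07:00 → clear.
Museum Break: ends Dec 7 13:30 at or before Observatory Break starts Dec 8 07:00 → clear.
Aquarium Tour: ends Dec 7 16:00 at or before Observatory Break starts Dec 8 07:00 → clear.
Market Stop: ends Dec 7 21:30 at or before Observatory Break starts Dec 8 07:00 → clear.
Museum Photo: starts Dec 8 08:30 at or after Observatory Break ends Dec 8 08:00 → clear.
Harbour Tour: starts Dec 8 08:30 at or after Observatory Break ends Dec 8 08:00 → clear.
Aquarium Tasting: starts Dec 8 12:00 at or after Observatory Break ends Dec 8 08:00 → clear.
Aquarium Hike: starts Dec 8 15:00 at or after Observatory Break ends Dec 8 08:00 → clear.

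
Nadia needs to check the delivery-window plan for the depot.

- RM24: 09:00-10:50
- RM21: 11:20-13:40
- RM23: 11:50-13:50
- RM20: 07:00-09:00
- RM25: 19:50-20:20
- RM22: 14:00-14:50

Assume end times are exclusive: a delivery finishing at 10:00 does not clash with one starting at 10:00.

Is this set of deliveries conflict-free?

No

Two intervals overlap when each starts before the other ends.
Sorted by start: RM20, RM24, RM21, RM23, RM22, RM25.
RM24 starts exactly when RM20 ends (back-to-back, no overlap); RM20 is clear from here.
RM21 starts after RM24 ends; RM24 is clear from here.
RM23 starts before RM21 ends → RM21 and RM23 overlap.
That's a conflict, so the schedule is not conflict-free.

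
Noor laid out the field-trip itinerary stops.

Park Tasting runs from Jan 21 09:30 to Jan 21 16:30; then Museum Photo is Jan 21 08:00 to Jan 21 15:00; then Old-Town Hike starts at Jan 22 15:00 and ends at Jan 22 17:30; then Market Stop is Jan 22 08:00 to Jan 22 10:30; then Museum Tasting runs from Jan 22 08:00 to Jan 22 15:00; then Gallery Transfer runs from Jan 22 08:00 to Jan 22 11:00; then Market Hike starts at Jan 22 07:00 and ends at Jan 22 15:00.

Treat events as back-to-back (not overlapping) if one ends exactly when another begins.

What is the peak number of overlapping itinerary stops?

4

Sweep the timeline, counting +1 at each start and −1 at each end (ends before starts at a tie):
Jan 21 08:00 start Museum Photo → 1
Jan 21 09:30 start Park Tasting → 2
Jan 21 15:00 end Museum Photo → 1
Jan 21 16:30 end Park Tasting → 0
Jan 22 07:00 start Market Hike → 1
Jan 22 08:00 start Gallery Transfer → 2
Jan 22 08:00 start Market Stop → 3
Jan 22 08:00 start Museum Tasting → 4
Jan 22 10:30 end Market Stop → 3
Jan 22 11:00 end Gallery Transfer → 2
Jan 22 15:00 end Market Hike → 1
Jan 22 15:00 end Museum Tasting → 0
Jan 22 15:00 start Old-Town Hike → 1
Jan 22 17:30 end Old-Town Hike → 0
Peak is 4, at Jan 22 08:00 (Gallery Transfer, Market Hike, Market Stop, Museum Tasting).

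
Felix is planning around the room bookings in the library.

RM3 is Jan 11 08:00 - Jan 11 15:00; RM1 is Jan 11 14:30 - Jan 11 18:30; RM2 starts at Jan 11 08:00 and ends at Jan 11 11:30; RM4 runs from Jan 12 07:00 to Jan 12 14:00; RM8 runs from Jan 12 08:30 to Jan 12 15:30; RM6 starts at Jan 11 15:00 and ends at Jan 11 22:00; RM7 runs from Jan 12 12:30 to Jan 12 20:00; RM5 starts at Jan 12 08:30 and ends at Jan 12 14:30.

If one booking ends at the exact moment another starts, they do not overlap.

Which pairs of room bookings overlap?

Sorted by start: RM2, RM3, RM1, RM6, RM4, RM5, RM8, RM7.
RM3 starts before RM2 ends → RM2 and RM3 overlap.
RM1 starts after RM2 ends, so RM2 has no further overlaps.
RM1 starts before RM3 ends → RM3 and RM1 overlap.
RM6 starts exactly when RM3 ends (back-to-back, no overlap), so RM3 has no further overlaps.
RM6 starts before RM1 ends → RM1 and RM6 overlap.
RM4 starts after RM1 ends, so RM1 has no further overlaps.
RM4 starts after RM6 ends, so RM6 has no further overlaps.
RM5 starts before RM4 ends → RM4 and RM5 overlap.
RM8 starts before RM4 ends → RM4 and RM8 overlap.
RM7 starts before RM4 ends → RM4 and RM7 overlap.
RM8 starts before RM5 ends → RM5 and RM8 overlap.
RM7 starts before RM5 ends → RM5 and RM7 overlap.
RM7 starts before RM8 ends → RM8 and RM7 overlap.

RM1 & RM3, RM1 & RM6, RM2 & RM3, RM4 & RM5, RM4 & RM7, RM4 & RM8, RM5 & RM7, RM5 & RM8, RM7 & RM8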